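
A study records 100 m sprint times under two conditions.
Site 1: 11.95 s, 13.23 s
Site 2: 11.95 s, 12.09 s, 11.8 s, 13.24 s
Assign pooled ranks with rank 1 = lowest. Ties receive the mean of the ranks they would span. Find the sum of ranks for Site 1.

7.5

Sorted (ascending): 11.8, 11.95, 11.95, 12.09, 13.23, 13.24
The 2 values of 11.95 occupy positions 2–3 → average rank (2+3)/2 = 2.5.
Site 1 values → pooled ranks: 11.95→2.5, 13.23→5
Rank sum = 2.5 + 5 = 7.5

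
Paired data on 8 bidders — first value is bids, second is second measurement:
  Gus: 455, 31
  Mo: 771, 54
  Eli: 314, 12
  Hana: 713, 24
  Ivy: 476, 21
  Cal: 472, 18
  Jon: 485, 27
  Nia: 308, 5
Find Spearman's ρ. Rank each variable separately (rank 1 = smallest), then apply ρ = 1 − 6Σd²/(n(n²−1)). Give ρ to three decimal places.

0.738

Ranks of variable 1: 3, 8, 2, 7, 5, 4, 6, 1
Ranks of variable 2: 7, 8, 2, 5, 4, 3, 6, 1
d = r₁ − r₂: -4, 0, 0, 2, 1, 1, 0, 0
d²: 16, 0, 0, 4, 1, 1, 0, 0; Σd² = 22
ρ = 1 − 6·22/(8·63) = 1 − 132/504 = 0.738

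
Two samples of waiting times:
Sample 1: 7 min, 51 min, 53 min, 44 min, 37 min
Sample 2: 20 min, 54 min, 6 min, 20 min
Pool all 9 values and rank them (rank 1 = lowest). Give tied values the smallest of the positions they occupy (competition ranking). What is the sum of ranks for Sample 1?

28

Sorted (ascending): 6, 7, 20, 20, 37, 44, 51, 53, 54
The 2 values of 20 occupy positions 3–4 → each gets rank 3.
Sample 1 values → pooled ranks: 7→2, 51→7, 53→8, 44→6, 37→5
Rank sum = 2 + 7 + 8 + 6 + 5 = 28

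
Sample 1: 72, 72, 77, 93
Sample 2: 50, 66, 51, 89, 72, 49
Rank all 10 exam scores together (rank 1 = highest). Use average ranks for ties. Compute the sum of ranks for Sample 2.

41

Sorted (descending): 93, 89, 77, 72, 72, 72, 66, 51, 50, 49
The 3 values of 72 occupy positions 4–6 → average rank 5.
Sample 2 values → pooled ranks: 50→9, 66→7, 51→8, 89→2, 72→5, 49→10
Rank sum = 9 + 7 + 8 + 2 + 5 + 10 = 41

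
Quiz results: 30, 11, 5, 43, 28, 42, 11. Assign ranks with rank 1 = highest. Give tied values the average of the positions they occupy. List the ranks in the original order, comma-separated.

Sorted (descending): 43, 42, 30, 28, 11, 11, 5
The 2 values of 11 occupy positions 5–6 → average rank (5+6)/2 = 5.5.

3, 5.5, 7, 1, 4, 2, 5.5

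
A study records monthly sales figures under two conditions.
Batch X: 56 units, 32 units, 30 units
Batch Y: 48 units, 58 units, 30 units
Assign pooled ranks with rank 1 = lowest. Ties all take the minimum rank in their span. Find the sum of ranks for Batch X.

9

Sorted (ascending): 30, 30, 32, 48, 56, 58
The 2 values of 30 occupy positions 1–2 → each gets rank 1.
Batch X values → pooled ranks: 56→5, 32→3, 30→1
Rank sum = 5 + 3 + 1 = 9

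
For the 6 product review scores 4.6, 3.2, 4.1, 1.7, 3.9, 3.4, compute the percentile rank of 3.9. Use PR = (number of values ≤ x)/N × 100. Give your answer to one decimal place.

N = 6.
Strictly below 3.9: 3. Equal to 3.9: 1.
PR = 4/6 × 100 = 66.7

66.7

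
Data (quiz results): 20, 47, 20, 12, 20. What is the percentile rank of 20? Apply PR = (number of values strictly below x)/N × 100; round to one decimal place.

20.0

N = 5.
Strictly below 20: 1. Equal to 20: 3.
PR = 1/5 × 100 = 20.0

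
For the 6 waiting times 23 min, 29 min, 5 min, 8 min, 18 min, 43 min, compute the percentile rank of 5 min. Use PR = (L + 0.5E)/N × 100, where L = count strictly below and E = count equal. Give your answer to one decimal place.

N = 6.
Strictly below 5: 0. Equal to 5: 1.
PR = (0 + 0.5·1)/6 × 100 = 8.3

8.3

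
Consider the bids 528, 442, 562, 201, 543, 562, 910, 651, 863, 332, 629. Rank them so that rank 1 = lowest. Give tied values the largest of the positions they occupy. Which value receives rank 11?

910

Sorted (ascending): 201, 332, 442, 528, 543, 562, 562, 629, 651, 863, 910
The 2 values of 562 occupy positions 6–7 → each gets rank 7.
Rank 11 → value 910.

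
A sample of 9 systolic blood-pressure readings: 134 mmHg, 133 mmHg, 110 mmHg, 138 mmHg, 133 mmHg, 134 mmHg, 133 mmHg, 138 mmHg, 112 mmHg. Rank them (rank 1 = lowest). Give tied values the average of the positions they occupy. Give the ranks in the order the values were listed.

6.5, 4, 1, 8.5, 4, 6.5, 4, 8.5, 2

Sorted (ascending): 110, 112, 133, 133, 133, 134, 134, 138, 138
The 3 values of 133 occupy positions 3–5 → average rank 4.
The 2 values of 134 occupy positions 6–7 → average rank (6+7)/2 = 6.5.
The 2 values of 138 occupy positions 8–9 → average rank (8+9)/2 = 8.5.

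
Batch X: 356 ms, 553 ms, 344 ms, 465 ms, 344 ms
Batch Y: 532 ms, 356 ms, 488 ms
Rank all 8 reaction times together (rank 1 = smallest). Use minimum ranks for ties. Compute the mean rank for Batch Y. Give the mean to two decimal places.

Sorted (ascending): 344, 344, 356, 356, 465, 488, 532, 553
The 2 values of 344 occupy positions 1–2 → each gets rank 1.
The 2 values of 356 occupy positions 3–4 → each gets rank 3.
Batch Y values → pooled ranks: 532→7, 356→3, 488→6
Mean rank = (7 + 3 + 6) / 3 = 5.33

5.33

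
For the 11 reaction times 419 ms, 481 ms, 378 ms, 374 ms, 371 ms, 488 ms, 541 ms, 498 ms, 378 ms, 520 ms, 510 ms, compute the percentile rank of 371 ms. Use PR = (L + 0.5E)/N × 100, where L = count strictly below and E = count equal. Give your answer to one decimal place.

N = 11.
Strictly below 371: 0. Equal to 371: 1.
PR = (0 + 0.5·1)/11 × 100 = 4.5

4.5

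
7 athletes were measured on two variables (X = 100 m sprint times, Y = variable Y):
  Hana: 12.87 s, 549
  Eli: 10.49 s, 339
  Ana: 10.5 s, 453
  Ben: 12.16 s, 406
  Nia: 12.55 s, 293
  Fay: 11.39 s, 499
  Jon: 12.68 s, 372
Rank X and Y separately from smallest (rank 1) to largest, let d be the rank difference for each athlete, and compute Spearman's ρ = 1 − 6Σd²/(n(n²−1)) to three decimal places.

Ranks of variable 1: 7, 1, 2, 4, 5, 3, 6
Ranks of variable 2: 7, 2, 5, 4, 1, 6, 3
d = r₁ − r₂: 0, -1, -3, 0, 4, -3, 3
d²: 0, 1, 9, 0, 16, 9, 9; Σd² = 44
ρ = 1 − 6·44/(7·48) = 1 − 264/336 = 0.214

0.214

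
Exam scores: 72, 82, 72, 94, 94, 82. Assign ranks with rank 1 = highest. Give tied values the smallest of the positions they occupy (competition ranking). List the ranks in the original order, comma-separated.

5, 3, 5, 1, 1, 3

Sorted (descending): 94, 94, 82, 82, 72, 72
The 2 values of 94 occupy positions 1–2 → each gets rank 1.
The 2 values of 82 occupy positions 3–4 → each gets rank 3.
The 2 values of 72 occupy positions 5–6 → each gets rank 5.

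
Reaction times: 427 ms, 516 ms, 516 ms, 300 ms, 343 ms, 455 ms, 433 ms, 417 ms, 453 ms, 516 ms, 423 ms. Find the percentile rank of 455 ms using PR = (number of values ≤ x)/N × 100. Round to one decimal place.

72.7

N = 11.
Strictly below 455: 7. Equal to 455: 1.
PR = 8/11 × 100 = 72.7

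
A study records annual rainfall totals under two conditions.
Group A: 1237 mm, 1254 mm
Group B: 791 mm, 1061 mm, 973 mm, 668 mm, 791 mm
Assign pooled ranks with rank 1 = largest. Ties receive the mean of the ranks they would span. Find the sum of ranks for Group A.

3

Sorted (descending): 1254, 1237, 1061, 973, 791, 791, 668
The 2 values of 791 occupy positions 5–6 → average rank (5+6)/2 = 5.5.
Group A values → pooled ranks: 1237→2, 1254→1
Rank sum = 2 + 1 = 3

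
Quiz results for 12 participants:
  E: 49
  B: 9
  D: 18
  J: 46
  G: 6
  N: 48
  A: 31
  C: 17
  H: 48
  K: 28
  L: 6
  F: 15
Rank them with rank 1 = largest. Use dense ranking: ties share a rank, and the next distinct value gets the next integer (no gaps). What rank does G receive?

10

Sorted (descending): 49, 48, 48, 46, 31, 28, 18, 17, 15, 9, 6, 6
The 2 values of 48 share dense rank 2.
The 2 values of 6 share dense rank 10.
Remaining distinct values take the next consecutive integers.
G has value 6 → rank 10.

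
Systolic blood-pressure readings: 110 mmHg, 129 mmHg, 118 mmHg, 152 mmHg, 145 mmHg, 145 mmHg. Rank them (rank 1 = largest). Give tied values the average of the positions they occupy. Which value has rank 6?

110

Sorted (descending): 152, 145, 145, 129, 118, 110
The 2 values of 145 occupy positions 2–3 → average rank (2+3)/2 = 2.5.
Rank 6 → value 110.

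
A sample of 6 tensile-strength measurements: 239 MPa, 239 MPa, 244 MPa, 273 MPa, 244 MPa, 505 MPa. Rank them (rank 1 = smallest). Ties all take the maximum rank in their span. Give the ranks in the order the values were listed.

2, 2, 4, 5, 4, 6

Sorted (ascending): 239, 239, 244, 244, 273, 505
The 2 values of 239 occupy positions 1–2 → each gets rank 2.
The 2 values of 244 occupy positions 3–4 → each gets rank 4.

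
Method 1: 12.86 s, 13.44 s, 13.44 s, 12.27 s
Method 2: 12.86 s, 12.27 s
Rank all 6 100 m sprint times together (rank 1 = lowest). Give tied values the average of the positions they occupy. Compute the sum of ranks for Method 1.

16

Sorted (ascending): 12.27, 12.27, 12.86, 12.86, 13.44, 13.44
The 2 values of 12.27 occupy positions 1–2 → average rank (1+2)/2 = 1.5.
The 2 values of 12.86 occupy positions 3–4 → average rank (3+4)/2 = 3.5.
The 2 values of 13.44 occupy positions 5–6 → average rank (5+6)/2 = 5.5.
Method 1 values → pooled ranks: 12.86→3.5, 13.44→5.5, 13.44→5.5, 12.27→1.5
Rank sum = 3.5 + 5.5 + 5.5 + 1.5 = 16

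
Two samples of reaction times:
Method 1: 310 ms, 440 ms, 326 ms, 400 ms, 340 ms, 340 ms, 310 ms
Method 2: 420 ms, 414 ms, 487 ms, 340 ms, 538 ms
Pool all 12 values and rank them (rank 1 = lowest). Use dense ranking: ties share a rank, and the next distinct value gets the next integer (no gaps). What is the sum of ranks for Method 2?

31

Sorted (ascending): 310, 310, 326, 340, 340, 340, 400, 414, 420, 440, 487, 538
The 2 values of 310 share dense rank 1.
The 3 values of 340 share dense rank 3.
Remaining distinct values take the next consecutive integers.
Method 2 values → pooled ranks: 420→6, 414→5, 487→8, 340→3, 538→9
Rank sum = 6 + 5 + 8 + 3 + 9 = 31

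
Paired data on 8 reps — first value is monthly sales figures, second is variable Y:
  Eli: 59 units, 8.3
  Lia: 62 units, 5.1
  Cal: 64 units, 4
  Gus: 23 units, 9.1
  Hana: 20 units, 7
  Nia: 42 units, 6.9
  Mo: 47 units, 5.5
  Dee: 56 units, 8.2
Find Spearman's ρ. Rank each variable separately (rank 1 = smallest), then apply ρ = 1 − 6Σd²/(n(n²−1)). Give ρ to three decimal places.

Ranks of variable 1: 6, 7, 8, 2, 1, 3, 4, 5
Ranks of variable 2: 7, 2, 1, 8, 5, 4, 3, 6
d = r₁ − r₂: -1, 5, 7, -6, -4, -1, 1, -1
d²: 1, 25, 49, 36, 16, 1, 1, 1; Σd² = 130
ρ = 1 − 6·130/(8·63) = 1 − 780/504 = -0.548

-0.548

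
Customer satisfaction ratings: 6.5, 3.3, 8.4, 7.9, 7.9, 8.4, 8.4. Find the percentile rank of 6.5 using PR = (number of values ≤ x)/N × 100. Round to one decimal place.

N = 7.
Strictly below 6.5: 1. Equal to 6.5: 1.
PR = 2/7 × 100 = 28.6

28.6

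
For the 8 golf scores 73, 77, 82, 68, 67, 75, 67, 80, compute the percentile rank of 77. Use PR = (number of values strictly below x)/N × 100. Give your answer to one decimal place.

62.5

N = 8.
Strictly below 77: 5. Equal to 77: 1.
PR = 5/8 × 100 = 62.5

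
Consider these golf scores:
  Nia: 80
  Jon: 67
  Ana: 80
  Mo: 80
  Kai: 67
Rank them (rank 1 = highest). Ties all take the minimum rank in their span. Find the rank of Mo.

1

Sorted (descending): 80, 80, 80, 67, 67
The 3 values of 80 occupy positions 1–3 → each gets rank 1.
The 2 values of 67 occupy positions 4–5 → each gets rank 4.
Mo has value 80 → rank 1.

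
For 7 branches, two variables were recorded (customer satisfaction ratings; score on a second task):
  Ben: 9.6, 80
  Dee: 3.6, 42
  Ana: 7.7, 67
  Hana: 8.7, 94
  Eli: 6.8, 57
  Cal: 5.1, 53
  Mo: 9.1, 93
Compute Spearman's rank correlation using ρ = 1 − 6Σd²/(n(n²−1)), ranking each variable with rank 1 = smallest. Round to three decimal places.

0.857

Ranks of variable 1: 7, 1, 4, 5, 3, 2, 6
Ranks of variable 2: 5, 1, 4, 7, 3, 2, 6
d = r₁ − r₂: 2, 0, 0, -2, 0, 0, 0
d²: 4, 0, 0, 4, 0, 0, 0; Σd² = 8
ρ = 1 − 6·8/(7·48) = 1 − 48/336 = 0.857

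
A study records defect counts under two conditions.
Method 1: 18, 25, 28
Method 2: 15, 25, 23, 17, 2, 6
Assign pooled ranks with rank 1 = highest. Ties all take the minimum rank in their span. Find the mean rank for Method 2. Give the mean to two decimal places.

Sorted (descending): 28, 25, 25, 23, 18, 17, 15, 6, 2
The 2 values of 25 occupy positions 2–3 → each gets rank 2.
Method 2 values → pooled ranks: 15→7, 25→2, 23→4, 17→6, 2→9, 6→8
Mean rank = (7 + 2 + 4 + 6 + 9 + 8) / 6 = 6.00

6.00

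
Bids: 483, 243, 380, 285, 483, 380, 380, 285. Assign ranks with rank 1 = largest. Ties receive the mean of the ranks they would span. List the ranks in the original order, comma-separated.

Sorted (descending): 483, 483, 380, 380, 380, 285, 285, 243
The 2 values of 483 occupy positions 1–2 → average rank (1+2)/2 = 1.5.
The 3 values of 380 occupy positions 3–5 → average rank 4.
The 2 values of 285 occupy positions 6–7 → average rank (6+7)/2 = 6.5.

1.5, 8, 4, 6.5, 1.5, 4, 4, 6.5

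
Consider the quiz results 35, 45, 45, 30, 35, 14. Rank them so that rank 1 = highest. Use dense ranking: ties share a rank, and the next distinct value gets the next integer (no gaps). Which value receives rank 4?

14

Sorted (descending): 45, 45, 35, 35, 30, 14
The 2 values of 45 share dense rank 1.
The 2 values of 35 share dense rank 2.
Remaining distinct values take the next consecutive integers.
Rank 4 → value 14.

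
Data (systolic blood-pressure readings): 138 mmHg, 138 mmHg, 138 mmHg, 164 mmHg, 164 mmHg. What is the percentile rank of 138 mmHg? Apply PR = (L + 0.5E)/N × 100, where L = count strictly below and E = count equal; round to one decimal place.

30.0

N = 5.
Strictly below 138: 0. Equal to 138: 3.
PR = (0 + 0.5·3)/5 × 100 = 30.0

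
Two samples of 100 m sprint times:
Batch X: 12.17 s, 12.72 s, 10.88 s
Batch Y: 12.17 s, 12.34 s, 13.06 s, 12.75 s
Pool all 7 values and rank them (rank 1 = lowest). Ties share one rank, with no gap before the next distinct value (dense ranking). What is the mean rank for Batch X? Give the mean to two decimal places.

Sorted (ascending): 10.88, 12.17, 12.17, 12.34, 12.72, 12.75, 13.06
The 2 values of 12.17 share dense rank 2.
Remaining distinct values take the next consecutive integers.
Batch X values → pooled ranks: 12.17→2, 12.72→4, 10.88→1
Mean rank = (2 + 4 + 1) / 3 = 2.33

2.33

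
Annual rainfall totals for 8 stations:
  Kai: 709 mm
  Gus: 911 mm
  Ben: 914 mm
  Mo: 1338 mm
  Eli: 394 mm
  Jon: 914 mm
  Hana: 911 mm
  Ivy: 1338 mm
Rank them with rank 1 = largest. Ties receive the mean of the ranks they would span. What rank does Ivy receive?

Sorted (descending): 1338, 1338, 914, 914, 911, 911, 709, 394
The 2 values of 1338 occupy positions 1–2 → average rank (1+2)/2 = 1.5.
The 2 values of 914 occupy positions 3–4 → average rank (3+4)/2 = 3.5.
The 2 values of 911 occupy positions 5–6 → average rank (5+6)/2 = 5.5.
Ivy has value 1338 mm → rank 1.5.

1.5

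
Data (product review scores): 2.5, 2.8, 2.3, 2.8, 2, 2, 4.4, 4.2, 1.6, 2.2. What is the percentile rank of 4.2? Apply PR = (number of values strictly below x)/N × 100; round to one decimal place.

80.0

N = 10.
Strictly below 4.2: 8. Equal to 4.2: 1.
PR = 8/10 × 100 = 80.0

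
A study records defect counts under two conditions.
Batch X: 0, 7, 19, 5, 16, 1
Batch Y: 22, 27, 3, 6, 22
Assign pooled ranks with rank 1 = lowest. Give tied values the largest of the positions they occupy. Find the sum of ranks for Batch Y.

Sorted (ascending): 0, 1, 3, 5, 6, 7, 16, 19, 22, 22, 27
The 2 values of 22 occupy positions 9–10 → each gets rank 10.
Batch Y values → pooled ranks: 22→10, 27→11, 3→3, 6→5, 22→10
Rank sum = 10 + 11 + 3 + 5 + 10 = 39

39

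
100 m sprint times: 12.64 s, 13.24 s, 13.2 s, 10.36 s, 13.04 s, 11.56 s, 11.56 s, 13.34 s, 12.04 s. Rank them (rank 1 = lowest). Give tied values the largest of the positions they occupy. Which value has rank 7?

Sorted (ascending): 10.36, 11.56, 11.56, 12.04, 12.64, 13.04, 13.2, 13.24, 13.34
The 2 values of 11.56 occupy positions 2–3 → each gets rank 3.
Rank 7 → value 13.2.

13.2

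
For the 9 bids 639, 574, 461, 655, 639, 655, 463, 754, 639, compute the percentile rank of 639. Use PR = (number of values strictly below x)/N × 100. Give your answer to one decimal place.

N = 9.
Strictly below 639: 3. Equal to 639: 3.
PR = 3/9 × 100 = 33.3

33.3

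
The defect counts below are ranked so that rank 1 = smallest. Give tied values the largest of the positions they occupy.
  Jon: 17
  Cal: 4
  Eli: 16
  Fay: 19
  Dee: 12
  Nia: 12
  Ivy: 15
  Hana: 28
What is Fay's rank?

Sorted (ascending): 4, 12, 12, 15, 16, 17, 19, 28
The 2 values of 12 occupy positions 2–3 → each gets rank 3.
Fay has value 19 → rank 7.

7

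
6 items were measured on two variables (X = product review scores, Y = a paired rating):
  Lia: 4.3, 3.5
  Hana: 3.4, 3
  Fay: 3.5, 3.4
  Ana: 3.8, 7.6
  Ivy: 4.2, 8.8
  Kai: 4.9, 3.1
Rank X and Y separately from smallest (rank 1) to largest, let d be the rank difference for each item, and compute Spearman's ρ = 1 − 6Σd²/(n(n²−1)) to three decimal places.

0.257

Ranks of variable 1: 5, 1, 2, 3, 4, 6
Ranks of variable 2: 4, 1, 3, 5, 6, 2
d = r₁ − r₂: 1, 0, -1, -2, -2, 4
d²: 1, 0, 1, 4, 4, 16; Σd² = 26
ρ = 1 − 6·26/(6·35) = 1 − 156/210 = 0.257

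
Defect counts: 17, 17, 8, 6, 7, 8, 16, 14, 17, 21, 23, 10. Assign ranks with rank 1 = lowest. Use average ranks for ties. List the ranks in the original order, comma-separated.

Sorted (ascending): 6, 7, 8, 8, 10, 14, 16, 17, 17, 17, 21, 23
The 2 values of 8 occupy positions 3–4 → average rank (3+4)/2 = 3.5.
The 3 values of 17 occupy positions 8–10 → average rank 9.

9, 9, 3.5, 1, 2, 3.5, 7, 6, 9, 11, 12, 5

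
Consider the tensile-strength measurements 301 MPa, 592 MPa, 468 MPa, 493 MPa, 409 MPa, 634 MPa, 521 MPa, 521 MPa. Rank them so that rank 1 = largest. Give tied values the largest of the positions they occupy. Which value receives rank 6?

Sorted (descending): 634, 592, 521, 521, 493, 468, 409, 301
The 2 values of 521 occupy positions 3–4 → each gets rank 4.
Rank 6 → value 468.

468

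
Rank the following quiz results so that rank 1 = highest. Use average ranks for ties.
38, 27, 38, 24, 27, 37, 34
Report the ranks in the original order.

Sorted (descending): 38, 38, 37, 34, 27, 27, 24
The 2 values of 38 occupy positions 1–2 → average rank (1+2)/2 = 1.5.
The 2 values of 27 occupy positions 5–6 → average rank (5+6)/2 = 5.5.

1.5, 5.5, 1.5, 7, 5.5, 3, 4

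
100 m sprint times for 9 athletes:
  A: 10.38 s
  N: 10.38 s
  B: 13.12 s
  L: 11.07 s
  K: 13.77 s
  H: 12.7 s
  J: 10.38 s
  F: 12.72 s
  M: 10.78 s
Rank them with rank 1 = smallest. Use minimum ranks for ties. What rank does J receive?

1

Sorted (ascending): 10.38, 10.38, 10.38, 10.78, 11.07, 12.7, 12.72, 13.12, 13.77
The 3 values of 10.38 occupy positions 1–3 → each gets rank 1.
J has value 10.38 s → rank 1.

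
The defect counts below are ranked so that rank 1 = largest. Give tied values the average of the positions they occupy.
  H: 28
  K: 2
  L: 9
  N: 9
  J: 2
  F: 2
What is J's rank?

5

Sorted (descending): 28, 9, 9, 2, 2, 2
The 2 values of 9 occupy positions 2–3 → average rank (2+3)/2 = 2.5.
The 3 values of 2 occupy positions 4–6 → average rank 5.
J has value 2 → rank 5.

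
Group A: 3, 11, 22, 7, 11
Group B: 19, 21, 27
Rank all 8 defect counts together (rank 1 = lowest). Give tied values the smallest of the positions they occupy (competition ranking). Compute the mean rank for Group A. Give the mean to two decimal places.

Sorted (ascending): 3, 7, 11, 11, 19, 21, 22, 27
The 2 values of 11 occupy positions 3–4 → each gets rank 3.
Group A values → pooled ranks: 3→1, 11→3, 22→7, 7→2, 11→3
Mean rank = (1 + 3 + 7 + 2 + 3) / 5 = 3.20

3.20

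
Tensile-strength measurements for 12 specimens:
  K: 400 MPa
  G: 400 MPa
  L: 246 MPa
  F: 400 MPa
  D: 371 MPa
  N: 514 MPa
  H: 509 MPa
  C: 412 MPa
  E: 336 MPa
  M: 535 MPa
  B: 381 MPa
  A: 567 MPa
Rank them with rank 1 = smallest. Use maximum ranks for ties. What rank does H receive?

Sorted (ascending): 246, 336, 371, 381, 400, 400, 400, 412, 509, 514, 535, 567
The 3 values of 400 occupy positions 5–7 → each gets rank 7.
H has value 509 MPa → rank 9.

9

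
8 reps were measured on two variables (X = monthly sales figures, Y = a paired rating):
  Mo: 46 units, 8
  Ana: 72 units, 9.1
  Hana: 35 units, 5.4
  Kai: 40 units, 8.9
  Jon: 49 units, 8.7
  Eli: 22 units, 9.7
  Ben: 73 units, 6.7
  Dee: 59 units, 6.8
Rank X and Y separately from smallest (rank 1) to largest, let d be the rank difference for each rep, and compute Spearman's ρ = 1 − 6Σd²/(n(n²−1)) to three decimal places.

Ranks of variable 1: 4, 7, 2, 3, 5, 1, 8, 6
Ranks of variable 2: 4, 7, 1, 6, 5, 8, 2, 3
d = r₁ − r₂: 0, 0, 1, -3, 0, -7, 6, 3
d²: 0, 0, 1, 9, 0, 49, 36, 9; Σd² = 104
ρ = 1 − 6·104/(8·63) = 1 − 624/504 = -0.238

-0.238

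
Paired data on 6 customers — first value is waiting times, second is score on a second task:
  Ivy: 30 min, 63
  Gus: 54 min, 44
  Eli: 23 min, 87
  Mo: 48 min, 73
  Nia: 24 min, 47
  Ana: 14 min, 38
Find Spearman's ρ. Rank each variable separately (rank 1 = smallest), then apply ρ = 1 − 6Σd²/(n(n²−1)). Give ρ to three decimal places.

Ranks of variable 1: 4, 6, 2, 5, 3, 1
Ranks of variable 2: 4, 2, 6, 5, 3, 1
d = r₁ − r₂: 0, 4, -4, 0, 0, 0
d²: 0, 16, 16, 0, 0, 0; Σd² = 32
ρ = 1 − 6·32/(6·35) = 1 − 192/210 = 0.086

0.086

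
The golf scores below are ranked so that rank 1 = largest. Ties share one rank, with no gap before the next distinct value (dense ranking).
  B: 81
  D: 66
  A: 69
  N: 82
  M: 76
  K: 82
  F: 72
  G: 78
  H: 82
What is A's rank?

6

Sorted (descending): 82, 82, 82, 81, 78, 76, 72, 69, 66
The 3 values of 82 share dense rank 1.
Remaining distinct values take the next consecutive integers.
A has value 69 → rank 6.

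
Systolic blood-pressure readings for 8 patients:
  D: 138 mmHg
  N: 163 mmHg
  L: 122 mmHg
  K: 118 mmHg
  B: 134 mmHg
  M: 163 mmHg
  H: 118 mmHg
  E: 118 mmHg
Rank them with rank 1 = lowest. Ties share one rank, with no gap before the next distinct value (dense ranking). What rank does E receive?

1

Sorted (ascending): 118, 118, 118, 122, 134, 138, 163, 163
The 3 values of 118 share dense rank 1.
The 2 values of 163 share dense rank 5.
Remaining distinct values take the next consecutive integers.
E has value 118 mmHg → rank 1.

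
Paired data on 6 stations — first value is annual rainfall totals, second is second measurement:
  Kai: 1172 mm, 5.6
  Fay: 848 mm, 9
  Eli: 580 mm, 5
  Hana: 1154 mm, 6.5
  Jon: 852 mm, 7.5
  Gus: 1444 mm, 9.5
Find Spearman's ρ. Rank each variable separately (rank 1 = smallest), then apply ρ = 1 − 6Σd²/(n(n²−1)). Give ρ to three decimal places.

Ranks of variable 1: 5, 2, 1, 4, 3, 6
Ranks of variable 2: 2, 5, 1, 3, 4, 6
d = r₁ − r₂: 3, -3, 0, 1, -1, 0
d²: 9, 9, 0, 1, 1, 0; Σd² = 20
ρ = 1 − 6·20/(6·35) = 1 − 120/210 = 0.429

0.429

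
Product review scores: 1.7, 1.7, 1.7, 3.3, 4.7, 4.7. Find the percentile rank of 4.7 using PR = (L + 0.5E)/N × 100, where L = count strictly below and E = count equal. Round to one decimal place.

N = 6.
Strictly below 4.7: 4. Equal to 4.7: 2.
PR = (4 + 0.5·2)/6 × 100 = 83.3

83.3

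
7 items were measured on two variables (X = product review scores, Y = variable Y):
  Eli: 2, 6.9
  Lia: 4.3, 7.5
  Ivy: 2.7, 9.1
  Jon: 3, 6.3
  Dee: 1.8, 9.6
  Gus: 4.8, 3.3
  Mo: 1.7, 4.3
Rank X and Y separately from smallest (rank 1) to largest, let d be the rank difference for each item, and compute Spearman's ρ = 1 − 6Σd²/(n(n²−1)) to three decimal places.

-0.286

Ranks of variable 1: 3, 6, 4, 5, 2, 7, 1
Ranks of variable 2: 4, 5, 6, 3, 7, 1, 2
d = r₁ − r₂: -1, 1, -2, 2, -5, 6, -1
d²: 1, 1, 4, 4, 25, 36, 1; Σd² = 72
ρ = 1 − 6·72/(7·48) = 1 − 432/336 = -0.286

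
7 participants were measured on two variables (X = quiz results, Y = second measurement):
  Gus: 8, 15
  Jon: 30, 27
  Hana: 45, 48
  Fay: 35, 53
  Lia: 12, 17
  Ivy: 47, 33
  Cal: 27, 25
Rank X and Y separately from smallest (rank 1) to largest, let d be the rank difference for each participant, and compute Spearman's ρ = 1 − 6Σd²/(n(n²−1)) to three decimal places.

0.857

Ranks of variable 1: 1, 4, 6, 5, 2, 7, 3
Ranks of variable 2: 1, 4, 6, 7, 2, 5, 3
d = r₁ − r₂: 0, 0, 0, -2, 0, 2, 0
d²: 0, 0, 0, 4, 0, 4, 0; Σd² = 8
ρ = 1 − 6·8/(7·48) = 1 − 48/336 = 0.857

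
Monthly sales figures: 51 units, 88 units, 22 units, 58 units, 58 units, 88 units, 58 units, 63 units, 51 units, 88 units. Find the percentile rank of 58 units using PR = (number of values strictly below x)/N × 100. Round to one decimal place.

30.0

N = 10.
Strictly below 58: 3. Equal to 58: 3.
PR = 3/10 × 100 = 30.0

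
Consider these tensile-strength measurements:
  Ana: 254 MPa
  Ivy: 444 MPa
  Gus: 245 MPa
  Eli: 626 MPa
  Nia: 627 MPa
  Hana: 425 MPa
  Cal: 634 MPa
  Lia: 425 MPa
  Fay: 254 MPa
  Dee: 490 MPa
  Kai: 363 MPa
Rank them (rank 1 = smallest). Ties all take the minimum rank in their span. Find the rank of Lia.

Sorted (ascending): 245, 254, 254, 363, 425, 425, 444, 490, 626, 627, 634
The 2 values of 254 occupy positions 2–3 → each gets rank 2.
The 2 values of 425 occupy positions 5–6 → each gets rank 5.
Lia has value 425 MPa → rank 5.

5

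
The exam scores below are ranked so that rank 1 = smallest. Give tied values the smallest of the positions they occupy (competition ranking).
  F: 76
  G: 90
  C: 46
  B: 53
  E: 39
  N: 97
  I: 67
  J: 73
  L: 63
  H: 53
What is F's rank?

Sorted (ascending): 39, 46, 53, 53, 63, 67, 73, 76, 90, 97
The 2 values of 53 occupy positions 3–4 → each gets rank 3.
F has value 76 → rank 8.

8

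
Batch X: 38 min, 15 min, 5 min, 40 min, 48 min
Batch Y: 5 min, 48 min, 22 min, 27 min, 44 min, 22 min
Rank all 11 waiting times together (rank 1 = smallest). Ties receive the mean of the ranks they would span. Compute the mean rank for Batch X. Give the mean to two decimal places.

6.00

Sorted (ascending): 5, 5, 15, 22, 22, 27, 38, 40, 44, 48, 48
The 2 values of 5 occupy positions 1–2 → average rank (1+2)/2 = 1.5.
The 2 values of 22 occupy positions 4–5 → average rank (4+5)/2 = 4.5.
The 2 values of 48 occupy positions 10–11 → average rank (10+11)/2 = 10.5.
Batch X values → pooled ranks: 38→7, 15→3, 5→1.5, 40→8, 48→10.5
Mean rank = (7 + 3 + 1.5 + 8 + 10.5) / 5 = 6.00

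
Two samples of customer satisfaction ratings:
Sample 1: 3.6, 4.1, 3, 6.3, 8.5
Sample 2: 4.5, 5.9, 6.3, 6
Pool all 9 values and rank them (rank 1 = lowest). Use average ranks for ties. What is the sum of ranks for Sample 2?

22.5

Sorted (ascending): 3, 3.6, 4.1, 4.5, 5.9, 6, 6.3, 6.3, 8.5
The 2 values of 6.3 occupy positions 7–8 → average rank (7+8)/2 = 7.5.
Sample 2 values → pooled ranks: 4.5→4, 5.9→5, 6.3→7.5, 6→6
Rank sum = 4 + 5 + 7.5 + 6 = 22.5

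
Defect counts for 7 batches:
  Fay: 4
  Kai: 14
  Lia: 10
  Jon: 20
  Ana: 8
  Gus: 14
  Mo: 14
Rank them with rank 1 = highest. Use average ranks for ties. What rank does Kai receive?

3

Sorted (descending): 20, 14, 14, 14, 10, 8, 4
The 3 values of 14 occupy positions 2–4 → average rank 3.
Kai has value 14 → rank 3.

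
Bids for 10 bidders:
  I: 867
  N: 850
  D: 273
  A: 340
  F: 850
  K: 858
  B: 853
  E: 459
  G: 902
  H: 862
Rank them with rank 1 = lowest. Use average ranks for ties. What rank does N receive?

Sorted (ascending): 273, 340, 459, 850, 850, 853, 858, 862, 867, 902
The 2 values of 850 occupy positions 4–5 → average rank (4+5)/2 = 4.5.
N has value 850 → rank 4.5.

4.5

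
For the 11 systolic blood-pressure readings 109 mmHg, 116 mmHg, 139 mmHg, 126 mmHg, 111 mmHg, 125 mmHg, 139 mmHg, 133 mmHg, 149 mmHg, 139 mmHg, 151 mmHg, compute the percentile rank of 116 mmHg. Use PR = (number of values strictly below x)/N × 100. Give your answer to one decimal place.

N = 11.
Strictly below 116: 2. Equal to 116: 1.
PR = 2/11 × 100 = 18.2

18.2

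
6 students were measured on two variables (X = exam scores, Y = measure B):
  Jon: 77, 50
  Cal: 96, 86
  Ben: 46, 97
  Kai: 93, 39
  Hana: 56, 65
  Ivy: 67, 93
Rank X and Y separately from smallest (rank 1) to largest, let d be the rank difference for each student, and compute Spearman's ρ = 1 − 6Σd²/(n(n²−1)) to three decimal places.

Ranks of variable 1: 4, 6, 1, 5, 2, 3
Ranks of variable 2: 2, 4, 6, 1, 3, 5
d = r₁ − r₂: 2, 2, -5, 4, -1, -2
d²: 4, 4, 25, 16, 1, 4; Σd² = 54
ρ = 1 − 6·54/(6·35) = 1 − 324/210 = -0.543

-0.543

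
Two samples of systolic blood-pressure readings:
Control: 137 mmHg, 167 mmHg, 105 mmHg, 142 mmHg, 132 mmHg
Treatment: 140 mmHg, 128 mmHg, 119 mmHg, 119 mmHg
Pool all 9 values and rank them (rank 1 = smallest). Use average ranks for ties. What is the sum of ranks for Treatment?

Sorted (ascending): 105, 119, 119, 128, 132, 137, 140, 142, 167
The 2 values of 119 occupy positions 2–3 → average rank (2+3)/2 = 2.5.
Treatment values → pooled ranks: 140→7, 128→4, 119→2.5, 119→2.5
Rank sum = 7 + 4 + 2.5 + 2.5 = 16

16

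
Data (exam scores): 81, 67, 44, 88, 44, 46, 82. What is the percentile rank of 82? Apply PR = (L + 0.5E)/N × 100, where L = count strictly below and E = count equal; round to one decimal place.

78.6

N = 7.
Strictly below 82: 5. Equal to 82: 1.
PR = (5 + 0.5·1)/7 × 100 = 78.6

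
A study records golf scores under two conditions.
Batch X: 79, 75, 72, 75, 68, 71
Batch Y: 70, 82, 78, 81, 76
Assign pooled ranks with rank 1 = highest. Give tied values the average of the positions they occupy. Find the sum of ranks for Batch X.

Sorted (descending): 82, 81, 79, 78, 76, 75, 75, 72, 71, 70, 68
The 2 values of 75 occupy positions 6–7 → average rank (6+7)/2 = 6.5.
Batch X values → pooled ranks: 79→3, 75→6.5, 72→8, 75→6.5, 68→11, 71→9
Rank sum = 3 + 6.5 + 8 + 6.5 + 11 + 9 = 44

44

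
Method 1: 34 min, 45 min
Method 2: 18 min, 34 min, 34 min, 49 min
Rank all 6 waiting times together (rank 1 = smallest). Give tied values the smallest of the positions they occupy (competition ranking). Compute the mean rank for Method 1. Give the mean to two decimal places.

3.50

Sorted (ascending): 18, 34, 34, 34, 45, 49
The 3 values of 34 occupy positions 2–4 → each gets rank 2.
Method 1 values → pooled ranks: 34→2, 45→5
Mean rank = (2 + 5) / 2 = 3.50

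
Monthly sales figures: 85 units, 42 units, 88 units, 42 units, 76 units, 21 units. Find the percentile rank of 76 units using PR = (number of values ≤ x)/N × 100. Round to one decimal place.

66.7

N = 6.
Strictly below 76: 3. Equal to 76: 1.
PR = 4/6 × 100 = 66.7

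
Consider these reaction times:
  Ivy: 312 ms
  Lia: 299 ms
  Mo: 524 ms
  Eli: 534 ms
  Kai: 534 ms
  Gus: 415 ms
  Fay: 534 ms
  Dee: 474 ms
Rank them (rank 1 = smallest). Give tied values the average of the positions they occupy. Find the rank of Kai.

7

Sorted (ascending): 299, 312, 415, 474, 524, 534, 534, 534
The 3 values of 534 occupy positions 6–8 → average rank 7.
Kai has value 534 ms → rank 7.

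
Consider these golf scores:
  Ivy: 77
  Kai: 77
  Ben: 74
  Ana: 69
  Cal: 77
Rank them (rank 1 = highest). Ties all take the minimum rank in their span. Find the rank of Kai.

1

Sorted (descending): 77, 77, 77, 74, 69
The 3 values of 77 occupy positions 1–3 → each gets rank 1.
Kai has value 77 → rank 1.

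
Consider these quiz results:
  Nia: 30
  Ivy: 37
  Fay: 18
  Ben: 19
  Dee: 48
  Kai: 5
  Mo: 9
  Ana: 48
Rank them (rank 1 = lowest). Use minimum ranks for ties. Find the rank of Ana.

7

Sorted (ascending): 5, 9, 18, 19, 30, 37, 48, 48
The 2 values of 48 occupy positions 7–8 → each gets rank 7.
Ana has value 48 → rank 7.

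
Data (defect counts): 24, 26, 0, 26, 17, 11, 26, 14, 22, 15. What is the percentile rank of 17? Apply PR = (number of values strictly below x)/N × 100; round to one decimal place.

40.0

N = 10.
Strictly below 17: 4. Equal to 17: 1.
PR = 4/10 × 100 = 40.0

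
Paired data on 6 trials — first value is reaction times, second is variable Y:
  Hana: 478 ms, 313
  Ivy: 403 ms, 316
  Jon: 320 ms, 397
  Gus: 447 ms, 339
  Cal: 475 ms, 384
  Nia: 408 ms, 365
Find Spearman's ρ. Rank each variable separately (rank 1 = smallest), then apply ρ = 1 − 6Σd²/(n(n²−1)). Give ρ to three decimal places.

Ranks of variable 1: 6, 2, 1, 4, 5, 3
Ranks of variable 2: 1, 2, 6, 3, 5, 4
d = r₁ − r₂: 5, 0, -5, 1, 0, -1
d²: 25, 0, 25, 1, 0, 1; Σd² = 52
ρ = 1 − 6·52/(6·35) = 1 − 312/210 = -0.486

-0.486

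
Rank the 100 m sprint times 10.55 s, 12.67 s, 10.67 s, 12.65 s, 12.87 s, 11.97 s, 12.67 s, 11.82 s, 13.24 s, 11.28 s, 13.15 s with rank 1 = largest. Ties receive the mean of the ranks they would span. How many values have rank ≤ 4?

Sorted (descending): 13.24, 13.15, 12.87, 12.67, 12.67, 12.65, 11.97, 11.82, 11.28, 10.67, 10.55
The 2 values of 12.67 occupy positions 4–5 → average rank (4+5)/2 = 4.5.
Ranks ≤ 4: {1, 2, 3} → 3 values.

3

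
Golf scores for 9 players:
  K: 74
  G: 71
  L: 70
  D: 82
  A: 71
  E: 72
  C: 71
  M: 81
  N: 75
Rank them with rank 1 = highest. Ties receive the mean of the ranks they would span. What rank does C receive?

7

Sorted (descending): 82, 81, 75, 74, 72, 71, 71, 71, 70
The 3 values of 71 occupy positions 6–8 → average rank 7.
C has value 71 → rank 7.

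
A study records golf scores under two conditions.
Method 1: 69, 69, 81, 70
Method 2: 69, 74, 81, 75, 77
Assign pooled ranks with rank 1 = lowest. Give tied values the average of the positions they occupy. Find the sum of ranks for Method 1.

Sorted (ascending): 69, 69, 69, 70, 74, 75, 77, 81, 81
The 3 values of 69 occupy positions 1–3 → average rank 2.
The 2 values of 81 occupy positions 8–9 → average rank (8+9)/2 = 8.5.
Method 1 values → pooled ranks: 69→2, 69→2, 81→8.5, 70→4
Rank sum = 2 + 2 + 8.5 + 4 = 16.5

16.5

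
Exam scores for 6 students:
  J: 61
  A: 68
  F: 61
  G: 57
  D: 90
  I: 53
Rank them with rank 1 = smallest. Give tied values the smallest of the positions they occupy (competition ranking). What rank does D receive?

6

Sorted (ascending): 53, 57, 61, 61, 68, 90
The 2 values of 61 occupy positions 3–4 → each gets rank 3.
D has value 90 → rank 6.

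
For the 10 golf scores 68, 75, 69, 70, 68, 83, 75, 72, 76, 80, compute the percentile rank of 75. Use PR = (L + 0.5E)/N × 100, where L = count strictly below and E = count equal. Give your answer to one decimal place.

60.0

N = 10.
Strictly below 75: 5. Equal to 75: 2.
PR = (5 + 0.5·2)/10 × 100 = 60.0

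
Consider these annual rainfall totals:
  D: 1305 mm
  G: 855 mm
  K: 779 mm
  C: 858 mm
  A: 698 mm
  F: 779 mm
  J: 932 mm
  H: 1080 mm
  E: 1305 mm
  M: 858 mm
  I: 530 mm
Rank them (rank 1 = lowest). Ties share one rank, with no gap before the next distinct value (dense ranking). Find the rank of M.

5

Sorted (ascending): 530, 698, 779, 779, 855, 858, 858, 932, 1080, 1305, 1305
The 2 values of 779 share dense rank 3.
The 2 values of 858 share dense rank 5.
The 2 values of 1305 share dense rank 8.
Remaining distinct values take the next consecutive integers.
M has value 858 mm → rank 5.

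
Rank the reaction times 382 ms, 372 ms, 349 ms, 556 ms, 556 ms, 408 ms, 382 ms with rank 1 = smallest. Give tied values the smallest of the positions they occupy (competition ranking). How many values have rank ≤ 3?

4

Sorted (ascending): 349, 372, 382, 382, 408, 556, 556
The 2 values of 382 occupy positions 3–4 → each gets rank 3.
The 2 values of 556 occupy positions 6–7 → each gets rank 6.
Ranks ≤ 3: {1, 2, 3, 3} → 4 values.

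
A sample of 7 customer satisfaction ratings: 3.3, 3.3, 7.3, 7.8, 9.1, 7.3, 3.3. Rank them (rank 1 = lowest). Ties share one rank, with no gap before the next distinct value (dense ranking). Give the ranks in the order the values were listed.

1, 1, 2, 3, 4, 2, 1

Sorted (ascending): 3.3, 3.3, 3.3, 7.3, 7.3, 7.8, 9.1
The 3 values of 3.3 share dense rank 1.
The 2 values of 7.3 share dense rank 2.
Remaining distinct values take the next consecutive integers.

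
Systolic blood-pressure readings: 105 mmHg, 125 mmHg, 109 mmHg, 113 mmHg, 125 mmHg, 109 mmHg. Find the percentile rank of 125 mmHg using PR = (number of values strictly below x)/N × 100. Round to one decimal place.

N = 6.
Strictly below 125: 4. Equal to 125: 2.
PR = 4/6 × 100 = 66.7

66.7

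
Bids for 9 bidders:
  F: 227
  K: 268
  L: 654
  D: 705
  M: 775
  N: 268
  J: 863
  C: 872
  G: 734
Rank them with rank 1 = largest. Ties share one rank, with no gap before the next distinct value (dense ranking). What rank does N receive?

7

Sorted (descending): 872, 863, 775, 734, 705, 654, 268, 268, 227
The 2 values of 268 share dense rank 7.
Remaining distinct values take the next consecutive integers.
N has value 268 → rank 7.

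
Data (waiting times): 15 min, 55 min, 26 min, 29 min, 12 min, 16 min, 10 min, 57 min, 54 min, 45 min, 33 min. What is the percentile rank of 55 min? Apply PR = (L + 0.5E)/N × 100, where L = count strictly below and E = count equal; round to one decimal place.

N = 11.
Strictly below 55: 9. Equal to 55: 1.
PR = (9 + 0.5·1)/11 × 100 = 86.4

86.4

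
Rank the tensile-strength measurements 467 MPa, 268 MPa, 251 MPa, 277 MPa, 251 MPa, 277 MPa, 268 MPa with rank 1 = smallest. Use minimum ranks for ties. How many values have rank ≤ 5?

6

Sorted (ascending): 251, 251, 268, 268, 277, 277, 467
The 2 values of 251 occupy positions 1–2 → each gets rank 1.
The 2 values of 268 occupy positions 3–4 → each gets rank 3.
The 2 values of 277 occupy positions 5–6 → each gets rank 5.
Ranks ≤ 5: {1, 1, 3, 3, 5, 5} → 6 values.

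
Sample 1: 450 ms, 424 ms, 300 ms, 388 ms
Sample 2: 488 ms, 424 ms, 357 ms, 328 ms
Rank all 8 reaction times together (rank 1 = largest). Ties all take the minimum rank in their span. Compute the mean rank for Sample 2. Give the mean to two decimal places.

4.25

Sorted (descending): 488, 450, 424, 424, 388, 357, 328, 300
The 2 values of 424 occupy positions 3–4 → each gets rank 3.
Sample 2 values → pooled ranks: 488→1, 424→3, 357→6, 328→7
Mean rank = (1 + 3 + 6 + 7) / 4 = 4.25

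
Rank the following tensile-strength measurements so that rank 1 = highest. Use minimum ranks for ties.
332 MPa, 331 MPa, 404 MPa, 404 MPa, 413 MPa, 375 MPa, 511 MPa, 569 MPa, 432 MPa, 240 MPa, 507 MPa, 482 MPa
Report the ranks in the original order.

10, 11, 7, 7, 6, 9, 2, 1, 5, 12, 3, 4

Sorted (descending): 569, 511, 507, 482, 432, 413, 404, 404, 375, 332, 331, 240
The 2 values of 404 occupy positions 7–8 → each gets rank 7.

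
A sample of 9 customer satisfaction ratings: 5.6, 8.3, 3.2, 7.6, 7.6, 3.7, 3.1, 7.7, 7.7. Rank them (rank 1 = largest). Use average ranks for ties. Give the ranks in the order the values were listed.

Sorted (descending): 8.3, 7.7, 7.7, 7.6, 7.6, 5.6, 3.7, 3.2, 3.1
The 2 values of 7.7 occupy positions 2–3 → average rank (2+3)/2 = 2.5.
The 2 values of 7.6 occupy positions 4–5 → average rank (4+5)/2 = 4.5.

6, 1, 8, 4.5, 4.5, 7, 9, 2.5, 2.5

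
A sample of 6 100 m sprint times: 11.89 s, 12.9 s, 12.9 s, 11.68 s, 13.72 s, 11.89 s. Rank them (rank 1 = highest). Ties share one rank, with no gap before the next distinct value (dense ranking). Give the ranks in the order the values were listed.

3, 2, 2, 4, 1, 3

Sorted (descending): 13.72, 12.9, 12.9, 11.89, 11.89, 11.68
The 2 values of 12.9 share dense rank 2.
The 2 values of 11.89 share dense rank 3.
Remaining distinct values take the next consecutive integers.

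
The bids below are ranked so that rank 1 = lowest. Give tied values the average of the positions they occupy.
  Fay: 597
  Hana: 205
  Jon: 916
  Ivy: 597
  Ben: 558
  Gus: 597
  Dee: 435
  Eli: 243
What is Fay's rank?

Sorted (ascending): 205, 243, 435, 558, 597, 597, 597, 916
The 3 values of 597 occupy positions 5–7 → average rank 6.
Fay has value 597 → rank 6.

6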